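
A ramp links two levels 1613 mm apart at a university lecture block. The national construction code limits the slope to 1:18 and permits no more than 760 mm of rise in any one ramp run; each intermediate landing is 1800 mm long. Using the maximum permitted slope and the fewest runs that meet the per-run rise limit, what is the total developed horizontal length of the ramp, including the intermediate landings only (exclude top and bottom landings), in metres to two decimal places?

32.63 m

1613 / 760 = 2.12, so 3 ramp runs are needed. That means 2 intermediate landings.
Horizontal run for 1613 mm of rise at 1:18 is 1613 × 18 = 29034 mm.
2 intermediate landings contribute 2 × 1800 = 3600 mm.
Total developed length = 29034 + 3600 = 32634 mm.
= 32.63 m.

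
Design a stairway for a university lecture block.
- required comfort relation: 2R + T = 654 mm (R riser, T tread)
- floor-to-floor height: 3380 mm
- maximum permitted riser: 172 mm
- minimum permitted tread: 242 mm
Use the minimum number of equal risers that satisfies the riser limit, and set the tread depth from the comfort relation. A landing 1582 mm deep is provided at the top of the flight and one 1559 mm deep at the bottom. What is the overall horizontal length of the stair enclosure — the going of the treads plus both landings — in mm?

3380 / 172 = 19.65, so 20 risers are needed.
Riser R = 3380 / 20 = 169 mm, within the 172 mm limit.
T = 654 − 2·169 = 316 mm, which satisfies the 242 mm minimum.
Going = (20 − 1) × 316 = 6004 mm.
Add landings: 6004 + 1582 + 1559 = 9145 mm.

9145 mm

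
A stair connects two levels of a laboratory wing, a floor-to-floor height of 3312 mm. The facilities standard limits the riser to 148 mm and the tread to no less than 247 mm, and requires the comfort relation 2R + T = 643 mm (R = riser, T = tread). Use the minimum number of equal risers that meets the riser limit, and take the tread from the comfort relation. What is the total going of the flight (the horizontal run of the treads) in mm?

7810 mm

At most 148 each: 3312/148 = 22.38, giving 23 risers.
Each riser is 3312/23 = 144 mm (≤ 148 mm).
From 2R + T = 643: T = 643 − 288 = 355 mm.
23 risers give 22 treads; going = 22 × 355 = 7810 mm.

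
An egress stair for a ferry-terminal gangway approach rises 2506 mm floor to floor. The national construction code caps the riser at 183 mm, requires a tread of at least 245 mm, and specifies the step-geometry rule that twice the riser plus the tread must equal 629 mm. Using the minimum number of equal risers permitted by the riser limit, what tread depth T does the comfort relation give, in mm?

2506 / 183 = 13.694 → round up to 14 risers.
R = 2506 ÷ 14 = 179 mm.
T = 629 − 2·179 = 271 mm, which satisfies the 245 mm minimum.

271 mm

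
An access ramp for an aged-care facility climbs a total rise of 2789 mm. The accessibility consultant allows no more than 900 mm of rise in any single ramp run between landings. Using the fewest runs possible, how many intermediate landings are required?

3 intermediate landings

2789 / 900 = 3.10, so 4 ramp runs are needed.
4 runs are separated by 3 intermediate landings.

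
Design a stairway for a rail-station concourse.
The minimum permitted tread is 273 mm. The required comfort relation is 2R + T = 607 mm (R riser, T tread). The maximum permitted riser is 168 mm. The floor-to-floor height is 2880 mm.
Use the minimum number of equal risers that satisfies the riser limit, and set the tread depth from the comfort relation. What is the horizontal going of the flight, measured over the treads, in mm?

2880 / 168 = 17.14, so 18 risers are needed.
R = 2880 ÷ 18 = 160 mm.
From 2R + T = 607: T = 607 − 320 = 287 mm.
Treads = 18 − 1 = 17; going = 17 × 287 = 4879 mm.

4879 mm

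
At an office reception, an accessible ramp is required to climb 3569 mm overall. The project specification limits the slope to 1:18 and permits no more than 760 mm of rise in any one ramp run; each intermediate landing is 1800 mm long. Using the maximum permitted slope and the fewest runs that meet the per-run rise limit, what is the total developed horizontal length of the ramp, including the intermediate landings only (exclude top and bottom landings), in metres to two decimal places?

At most 760 each: 3569/760 = 4.70, giving 5 ramp runs. That means 4 intermediate landings.
Ramp run (horizontal) at 1:18: 3569 × 18 = 64242 mm.
Intermediate landings: 4 × 1800 = 7200 mm.
Total developed length = 64242 + 7200 = 71442 mm.
= 71.44 m.

71.44 m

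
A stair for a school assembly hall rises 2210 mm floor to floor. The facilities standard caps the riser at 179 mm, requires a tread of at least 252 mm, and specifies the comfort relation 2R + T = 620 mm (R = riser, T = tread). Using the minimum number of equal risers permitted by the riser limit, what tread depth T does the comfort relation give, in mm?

2210 / 179 = 12.35, so 13 risers are needed.
Riser R = 2210 / 13 = 170 mm, within the 179 mm limit.
Tread T = 620 − 2 × 170 = 280 mm (≥ 252 mm).

280 mm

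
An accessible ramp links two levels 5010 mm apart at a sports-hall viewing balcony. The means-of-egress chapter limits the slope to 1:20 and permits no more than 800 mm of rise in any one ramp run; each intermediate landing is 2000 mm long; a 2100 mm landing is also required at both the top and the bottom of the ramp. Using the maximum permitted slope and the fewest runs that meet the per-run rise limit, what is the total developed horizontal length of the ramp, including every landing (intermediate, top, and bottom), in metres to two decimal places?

At most 800 each: 5010/800 = 6.26, giving 7 ramp runs. That means 6 intermediate landings.
Horizontal run for 5010 mm of rise at 1:20 is 5010 × 20 = 100200 mm.
6 intermediate landings contribute 6 × 2000 = 12000 mm.
Top and bottom landings: 2 × 2100 = 4200 mm.
Total = 100200 + 12000 + 4200 = 116400 mm.
= 116.40 m.

116.40 m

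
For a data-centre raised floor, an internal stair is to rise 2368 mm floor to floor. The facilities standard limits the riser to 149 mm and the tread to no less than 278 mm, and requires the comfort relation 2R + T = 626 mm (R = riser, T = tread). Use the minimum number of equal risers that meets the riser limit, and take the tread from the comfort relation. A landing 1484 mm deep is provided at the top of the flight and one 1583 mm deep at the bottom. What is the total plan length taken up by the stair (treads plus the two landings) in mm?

8017 mm

2368 / 149 = 15.89, so 16 risers are needed.
Each riser is 2368/16 = 148 mm (≤ 149 mm).
T = 626 − 2·148 = 330 mm, which satisfies the 278 mm minimum.
Treads = 16 − 1 = 15; going = 15 × 330 = 4950 mm.
Enclosure = 4950 + 1484 + 1583 = 8017 mm.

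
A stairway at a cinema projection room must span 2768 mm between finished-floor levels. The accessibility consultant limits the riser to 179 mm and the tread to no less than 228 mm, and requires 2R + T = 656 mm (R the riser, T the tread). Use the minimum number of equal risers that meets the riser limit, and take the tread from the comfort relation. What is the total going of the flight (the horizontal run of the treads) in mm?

At most 179 each: 2768/179 = 15.46, giving 16 risers.
Riser R = 2768 / 16 = 173 mm, within the 179 mm limit.
From 2R + T = 656: T = 656 − 346 = 310 mm.
16 risers give 15 treads; going = 15 × 310 = 4650 mm.

4650 mm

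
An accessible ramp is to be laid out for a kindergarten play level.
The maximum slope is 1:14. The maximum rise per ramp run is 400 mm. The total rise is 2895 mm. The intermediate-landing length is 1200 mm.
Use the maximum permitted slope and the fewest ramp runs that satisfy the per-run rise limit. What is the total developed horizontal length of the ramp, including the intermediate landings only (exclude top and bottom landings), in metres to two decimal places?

48.93 m

At most 400 each: 2895/400 = 7.24, giving 8 ramp runs. That means 7 intermediate landings.
Ramp run (horizontal) at 1:14: 2895 × 14 = 40530 mm.
7 intermediate landings contribute 7 × 1200 = 8400 mm.
Developed length = 40530 + 8400 = 48930 mm.
= 48.93 m.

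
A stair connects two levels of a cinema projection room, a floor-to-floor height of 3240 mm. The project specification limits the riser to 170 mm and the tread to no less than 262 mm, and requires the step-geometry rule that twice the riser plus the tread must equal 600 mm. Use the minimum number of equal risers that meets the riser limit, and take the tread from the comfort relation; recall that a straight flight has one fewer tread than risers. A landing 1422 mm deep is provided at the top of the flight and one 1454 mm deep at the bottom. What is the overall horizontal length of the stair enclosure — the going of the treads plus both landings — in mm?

At most 170 each: 3240/170 = 19.06, giving 20 risers.
Riser R = 3240 / 20 = 162 mm, within the 170 mm limit.
T = 600 − 2·162 = 276 mm, which satisfies the 262 mm minimum.
Going = (20 − 1) × 276 = 5244 mm.
Add landings: 5244 + 1422 + 1454 = 8120 mm.

8120 mm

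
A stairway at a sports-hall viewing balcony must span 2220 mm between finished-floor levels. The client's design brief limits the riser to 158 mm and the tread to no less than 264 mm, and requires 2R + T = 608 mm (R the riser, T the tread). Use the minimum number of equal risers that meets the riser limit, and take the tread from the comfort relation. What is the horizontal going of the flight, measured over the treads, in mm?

2220 / 158 = 14.05, so 15 risers are needed.
Each riser is 2220/15 = 148 mm (≤ 158 mm).
Tread T = 608 − 2 × 148 = 312 mm (≥ 264 mm).
Going = (15 − 1) × 312 = 4368 mm.

4368 mm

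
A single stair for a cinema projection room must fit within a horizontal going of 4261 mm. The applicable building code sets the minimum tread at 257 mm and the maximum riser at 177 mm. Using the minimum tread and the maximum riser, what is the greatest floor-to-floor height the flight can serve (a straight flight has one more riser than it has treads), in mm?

Treads that fit: ⌊4261 / 257⌋ = 16.
Risers = treads + 1 = 17.
Maximum height = 17 × 177 = 3009 mm.

3009 mm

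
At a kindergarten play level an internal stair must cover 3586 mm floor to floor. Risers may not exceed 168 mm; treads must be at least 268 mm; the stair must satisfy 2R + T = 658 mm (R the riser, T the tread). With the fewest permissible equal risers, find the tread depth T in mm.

332 mm

3586 / 168 = 21.35, so 22 risers are needed.
Riser R = 3586 / 22 = 163 mm, within the 168 mm limit.
From 2R + T = 658: T = 658 − 326 = 332 mm.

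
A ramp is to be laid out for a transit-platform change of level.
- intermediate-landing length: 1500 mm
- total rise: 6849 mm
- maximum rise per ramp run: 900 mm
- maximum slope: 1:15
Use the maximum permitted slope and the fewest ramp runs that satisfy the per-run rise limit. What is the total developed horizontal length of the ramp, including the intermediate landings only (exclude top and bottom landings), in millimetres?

113235 mm

6849 / 900 = 7.61, so 8 ramp runs are needed. That means 7 intermediate landings.
Ramp run (horizontal) at 1:15: 6849 × 15 = 102735 mm.
Intermediate landings: 7 × 1500 = 10500 mm.
Total developed length = 102735 + 10500 = 113235 mm.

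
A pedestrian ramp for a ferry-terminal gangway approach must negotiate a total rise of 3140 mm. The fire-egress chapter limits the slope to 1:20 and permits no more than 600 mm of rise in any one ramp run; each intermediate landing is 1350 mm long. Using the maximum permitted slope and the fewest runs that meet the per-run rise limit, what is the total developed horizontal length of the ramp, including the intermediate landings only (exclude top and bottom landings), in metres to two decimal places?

⌈3140/600⌉ = 6 ramp runs. That means 5 intermediate landings.
Horizontal run for 3140 mm of rise at 1:20 is 3140 × 20 = 62800 mm.
Intermediate landings: 5 × 1350 = 6750 mm.
Total developed length = 62800 + 6750 = 69550 mm.
= 69.55 m.

69.55 m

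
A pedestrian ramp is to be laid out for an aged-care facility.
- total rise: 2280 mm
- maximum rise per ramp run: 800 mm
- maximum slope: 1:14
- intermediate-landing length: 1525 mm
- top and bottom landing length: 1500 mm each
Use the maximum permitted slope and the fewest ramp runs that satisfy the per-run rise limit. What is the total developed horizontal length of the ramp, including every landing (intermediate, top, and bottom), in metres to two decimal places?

At most 800 each: 2280/800 = 2.85, giving 3 ramp runs. That means 2 intermediate landings.
Horizontal run for 2280 mm of rise at 1:14 is 2280 × 14 = 31920 mm.
2 intermediate landings contribute 2 × 1525 = 3050 mm.
Top and bottom landings: 2 × 1500 = 3000 mm.
Total = 31920 + 3050 + 3000 = 37970 mm.
= 37.97 m.

37.97 m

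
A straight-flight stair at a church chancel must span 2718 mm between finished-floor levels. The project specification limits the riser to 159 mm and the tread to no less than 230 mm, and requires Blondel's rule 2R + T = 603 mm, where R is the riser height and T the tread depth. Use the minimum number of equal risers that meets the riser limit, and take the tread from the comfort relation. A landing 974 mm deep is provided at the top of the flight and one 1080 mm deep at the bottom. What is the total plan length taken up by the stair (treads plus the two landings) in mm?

7171 mm

2718 / 159 = 17.09, so 18 risers are needed.
Riser R = 2718 / 18 = 151 mm, within the 159 mm limit.
From 2R + T = 603: T = 603 − 302 = 301 mm.
Treads = 18 − 1 = 17; going = 17 × 301 = 5117 mm.
Add landings: 5117 + 974 + 1080 = 7171 mm.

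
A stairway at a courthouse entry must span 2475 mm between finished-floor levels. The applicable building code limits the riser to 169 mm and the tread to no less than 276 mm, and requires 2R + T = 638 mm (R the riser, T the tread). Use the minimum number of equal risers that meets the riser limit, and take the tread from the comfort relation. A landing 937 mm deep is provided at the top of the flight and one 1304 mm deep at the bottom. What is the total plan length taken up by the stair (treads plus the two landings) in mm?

⌈2475/169⌉ = 15 risers.
Riser R = 2475 / 15 = 165 mm, within the 169 mm limit.
Tread T = 638 − 2 × 165 = 308 mm (≥ 276 mm).
15 risers give 14 treads; going = 14 × 308 = 4312 mm.
Add landings: 4312 + 937 + 1304 = 6553 mm.

6553 mm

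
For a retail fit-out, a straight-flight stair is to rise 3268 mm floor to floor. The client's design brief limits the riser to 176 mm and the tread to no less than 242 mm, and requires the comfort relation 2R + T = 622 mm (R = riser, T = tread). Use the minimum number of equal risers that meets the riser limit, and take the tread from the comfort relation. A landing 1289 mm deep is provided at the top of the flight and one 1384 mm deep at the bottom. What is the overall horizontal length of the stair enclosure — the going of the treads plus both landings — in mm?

At most 176 each: 3268/176 = 18.57, giving 19 risers.
Each riser is 3268/19 = 172 mm (≤ 176 mm).
Tread T = 622 − 2 × 172 = 278 mm (≥ 242 mm).
Treads = 19 − 1 = 18; going = 18 × 278 = 5004 mm.
Add landings: 5004 + 1289 + 1384 = 7677 mm.

7677 mm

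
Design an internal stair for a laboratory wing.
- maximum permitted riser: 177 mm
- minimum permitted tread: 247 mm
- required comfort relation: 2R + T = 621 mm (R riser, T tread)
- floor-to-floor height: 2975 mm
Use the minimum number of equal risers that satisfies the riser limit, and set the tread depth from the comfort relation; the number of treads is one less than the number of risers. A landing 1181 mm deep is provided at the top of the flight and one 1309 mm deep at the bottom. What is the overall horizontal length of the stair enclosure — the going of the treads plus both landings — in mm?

6826 mm

2975 / 177 = 16.808 → round up to 17 risers.
R = 2975 ÷ 17 = 175 mm.
Tread T = 621 − 2 × 175 = 271 mm (≥ 247 mm).
17 risers give 16 treads; going = 16 × 271 = 4336 mm.
Add landings: 4336 + 1181 + 1309 = 6826 mm.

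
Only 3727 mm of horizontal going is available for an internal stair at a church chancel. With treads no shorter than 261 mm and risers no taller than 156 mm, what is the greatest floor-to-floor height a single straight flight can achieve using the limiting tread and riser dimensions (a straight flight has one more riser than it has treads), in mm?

Treads that fit: ⌊3727 / 261⌋ = 14.
Risers = treads + 1 = 15.
Maximum height = 15 × 156 = 2340 mm.

2340 mm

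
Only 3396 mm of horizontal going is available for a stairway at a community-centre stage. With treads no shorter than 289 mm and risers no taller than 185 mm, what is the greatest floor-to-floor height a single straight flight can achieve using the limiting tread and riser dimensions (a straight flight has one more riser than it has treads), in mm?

3396 / 289 = 11.75, so 11 treads fit.
Risers = treads + 1 = 12.
Maximum height = 12 × 185 = 2220 mm.

2220 mm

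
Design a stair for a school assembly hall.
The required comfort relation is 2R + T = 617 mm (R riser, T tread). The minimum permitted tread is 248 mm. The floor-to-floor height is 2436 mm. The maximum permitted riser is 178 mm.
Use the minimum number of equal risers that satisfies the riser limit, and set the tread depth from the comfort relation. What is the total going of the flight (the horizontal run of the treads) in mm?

2436 / 178 = 13.69, so 14 risers are needed.
Each riser is 2436/14 = 174 mm (≤ 178 mm).
From 2R + T = 617: T = 617 − 348 = 269 mm.
Going = (14 − 1) × 269 = 3497 mm.

3497 mm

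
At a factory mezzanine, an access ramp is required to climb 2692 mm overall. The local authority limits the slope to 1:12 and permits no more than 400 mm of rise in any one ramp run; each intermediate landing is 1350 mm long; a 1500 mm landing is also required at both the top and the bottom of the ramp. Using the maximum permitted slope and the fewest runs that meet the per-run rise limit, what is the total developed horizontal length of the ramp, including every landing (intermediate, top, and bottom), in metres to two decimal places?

2692 / 400 = 6.73, so 7 ramp runs are needed. That means 6 intermediate landings.
Horizontal run for 2692 mm of rise at 1:12 is 2692 × 12 = 32304 mm.
6 intermediate landings contribute 6 × 1350 = 8100 mm.
Top and bottom landings: 2 × 1500 = 3000 mm.
Total = 32304 + 8100 + 3000 = 43404 mm.
= 43.40 m.

43.40 m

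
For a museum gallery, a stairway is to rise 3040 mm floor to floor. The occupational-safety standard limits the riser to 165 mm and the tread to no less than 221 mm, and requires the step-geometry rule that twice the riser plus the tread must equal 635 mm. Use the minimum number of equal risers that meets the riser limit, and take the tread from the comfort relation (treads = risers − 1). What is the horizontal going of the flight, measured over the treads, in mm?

3040 / 165 = 18.424 → round up to 19 risers.
R = 3040 ÷ 19 = 160 mm.
From 2R + T = 635: T = 635 − 320 = 315 mm.
Going = (19 − 1) × 315 = 5670 mm.

5670 mm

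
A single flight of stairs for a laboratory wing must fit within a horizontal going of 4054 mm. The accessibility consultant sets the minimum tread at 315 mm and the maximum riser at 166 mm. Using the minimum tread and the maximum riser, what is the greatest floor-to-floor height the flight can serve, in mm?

Treads that fit: ⌊4054 / 315⌋ = 12.
Risers = treads + 1 = 13.
Maximum height = 13 × 166 = 2158 mm.

2158 mm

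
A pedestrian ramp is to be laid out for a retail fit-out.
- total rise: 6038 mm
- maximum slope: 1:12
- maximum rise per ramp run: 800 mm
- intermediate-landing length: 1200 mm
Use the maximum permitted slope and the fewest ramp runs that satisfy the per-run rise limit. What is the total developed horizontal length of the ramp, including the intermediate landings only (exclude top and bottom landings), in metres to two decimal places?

At most 800 each: 6038/800 = 7.55, giving 8 ramp runs. That means 7 intermediate landings.
Horizontal run for 6038 mm of rise at 1:12 is 6038 × 12 = 72456 mm.
7 intermediate landings contribute 7 × 1200 = 8400 mm.
Developed length = 72456 + 8400 = 80856 mm.
= 80.86 m.

80.86 m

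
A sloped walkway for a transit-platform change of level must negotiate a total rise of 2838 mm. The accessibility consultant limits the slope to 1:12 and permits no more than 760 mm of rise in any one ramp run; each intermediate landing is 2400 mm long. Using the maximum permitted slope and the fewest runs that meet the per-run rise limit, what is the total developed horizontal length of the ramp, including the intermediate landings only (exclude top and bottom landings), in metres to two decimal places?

2838 / 760 = 3.734 → round up to 4 ramp runs. That means 3 intermediate landings.
Horizontal run for 2838 mm of rise at 1:12 is 2838 × 12 = 34056 mm.
Intermediate landings: 3 × 2400 = 7200 mm.
Developed length = 34056 + 7200 = 41256 mm.
= 41.26 m.

41.26 m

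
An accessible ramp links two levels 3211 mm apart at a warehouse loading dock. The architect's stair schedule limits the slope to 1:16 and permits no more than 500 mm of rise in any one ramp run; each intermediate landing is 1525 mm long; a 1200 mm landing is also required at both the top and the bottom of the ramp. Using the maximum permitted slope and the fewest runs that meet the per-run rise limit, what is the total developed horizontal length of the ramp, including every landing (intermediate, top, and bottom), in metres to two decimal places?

3211 / 500 = 6.42, so 7 ramp runs are needed. That means 6 intermediate landings.
Ramp run (horizontal) at 1:16: 3211 × 16 = 51376 mm.
6 intermediate landings contribute 6 × 1525 = 9150 mm.
Top and bottom landings: 2 × 1200 = 2400 mm.
Total = 51376 + 9150 + 2400 = 62926 mm.
= 62.93 m.

62.93 m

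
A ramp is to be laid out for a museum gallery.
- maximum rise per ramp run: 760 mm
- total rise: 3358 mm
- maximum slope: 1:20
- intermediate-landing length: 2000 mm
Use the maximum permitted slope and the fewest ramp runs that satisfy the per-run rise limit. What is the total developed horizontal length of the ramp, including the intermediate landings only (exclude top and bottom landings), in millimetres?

⌈3358/760⌉ = 5 ramp runs. That means 4 intermediate landings.
Horizontal run for 3358 mm of rise at 1:20 is 3358 × 20 = 67160 mm.
Intermediate landings: 4 × 2000 = 8000 mm.
Total developed length = 67160 + 8000 = 75160 mm.

75160 mm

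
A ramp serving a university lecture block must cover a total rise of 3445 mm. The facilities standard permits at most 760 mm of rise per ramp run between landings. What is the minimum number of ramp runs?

5 runs

⌈3445/760⌉ = 5 ramp runs.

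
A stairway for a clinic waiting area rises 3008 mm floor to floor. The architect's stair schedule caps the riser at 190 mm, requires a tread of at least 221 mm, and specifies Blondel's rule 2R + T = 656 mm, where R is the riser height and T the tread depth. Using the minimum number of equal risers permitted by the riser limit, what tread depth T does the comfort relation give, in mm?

3008 / 190 = 15.83, so 16 risers are needed.
R = 3008 ÷ 16 = 188 mm.
Tread T = 656 − 2 × 188 = 280 mm (≥ 221 mm).

280 mm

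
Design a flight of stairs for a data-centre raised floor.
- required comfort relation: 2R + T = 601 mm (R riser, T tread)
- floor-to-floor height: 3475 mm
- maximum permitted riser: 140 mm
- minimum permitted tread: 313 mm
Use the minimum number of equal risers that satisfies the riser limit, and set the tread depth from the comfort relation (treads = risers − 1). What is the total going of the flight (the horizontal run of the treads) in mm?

7752 mm

At most 140 each: 3475/140 = 24.82, giving 25 risers.
Each riser is 3475/25 = 139 mm (≤ 140 mm).
T = 601 − 2·139 = 323 mm, which satisfies the 313 mm minimum.
25 risers give 24 treads; going = 24 × 323 = 7752 mm.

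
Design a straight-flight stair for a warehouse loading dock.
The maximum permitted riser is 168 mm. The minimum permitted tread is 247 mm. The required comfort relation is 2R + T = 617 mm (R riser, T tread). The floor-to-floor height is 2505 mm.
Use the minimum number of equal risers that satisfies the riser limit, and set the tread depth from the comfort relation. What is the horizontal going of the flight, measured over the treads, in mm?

3962 mm

At most 168 each: 2505/168 = 14.91, giving 15 risers.
Each riser is 2505/15 = 167 mm (≤ 168 mm).
Tread T = 617 − 2 × 167 = 283 mm (≥ 247 mm).
15 risers give 14 treads; going = 14 × 283 = 3962 mm.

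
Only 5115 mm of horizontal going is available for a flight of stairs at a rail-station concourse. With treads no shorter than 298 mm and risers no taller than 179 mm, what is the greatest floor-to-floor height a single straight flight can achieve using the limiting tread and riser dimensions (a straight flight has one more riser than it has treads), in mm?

5115 / 298 = 17.16, so 17 treads fit.
Risers = treads + 1 = 18.
Maximum height = 18 × 179 = 3222 mm.

3222 mm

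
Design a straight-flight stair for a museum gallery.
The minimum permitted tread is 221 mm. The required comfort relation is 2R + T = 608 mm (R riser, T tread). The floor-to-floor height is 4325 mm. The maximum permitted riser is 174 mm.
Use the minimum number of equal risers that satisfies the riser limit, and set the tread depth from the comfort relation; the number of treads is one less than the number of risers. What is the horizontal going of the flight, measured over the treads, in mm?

At most 174 each: 4325/174 = 24.86, giving 25 risers.
R = 4325 ÷ 25 = 173 mm.
From 2R + T = 608: T = 608 − 346 = 262 mm.
25 risers give 24 treads; going = 24 × 262 = 6288 mm.

6288 mm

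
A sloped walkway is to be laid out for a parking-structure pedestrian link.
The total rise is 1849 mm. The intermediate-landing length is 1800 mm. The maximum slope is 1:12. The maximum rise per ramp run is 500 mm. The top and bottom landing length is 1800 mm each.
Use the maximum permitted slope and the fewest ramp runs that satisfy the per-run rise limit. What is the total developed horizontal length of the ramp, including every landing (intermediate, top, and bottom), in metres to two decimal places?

1849 / 500 = 3.70, so 4 ramp runs are needed. That means 3 intermediate landings.
Ramp run (horizontal) at 1:12: 1849 × 12 = 22188 mm.
Intermediate landings: 3 × 1800 = 5400 mm.
Top and bottom landings: 2 × 1800 = 3600 mm.
Total = 22188 + 5400 + 3600 = 31188 mm.
= 31.19 m.

31.19 m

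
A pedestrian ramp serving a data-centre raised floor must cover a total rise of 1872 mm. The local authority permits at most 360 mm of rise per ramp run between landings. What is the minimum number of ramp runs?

1872 / 360 = 5.200 → round up to 6 ramp runs.

6 runs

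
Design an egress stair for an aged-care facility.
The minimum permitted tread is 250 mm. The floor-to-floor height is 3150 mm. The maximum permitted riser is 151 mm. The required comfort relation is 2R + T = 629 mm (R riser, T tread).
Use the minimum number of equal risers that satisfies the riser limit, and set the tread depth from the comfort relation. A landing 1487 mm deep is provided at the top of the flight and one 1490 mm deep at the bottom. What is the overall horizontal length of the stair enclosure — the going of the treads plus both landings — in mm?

At most 151 each: 3150/151 = 20.86, giving 21 risers.
R = 3150 ÷ 21 = 150 mm.
From 2R + T = 629: T = 629 − 300 = 329 mm.
Treads = 21 − 1 = 20; going = 20 × 329 = 6580 mm.
Add landings: 6580 + 1487 + 1490 = 9557 mm.

9557 mm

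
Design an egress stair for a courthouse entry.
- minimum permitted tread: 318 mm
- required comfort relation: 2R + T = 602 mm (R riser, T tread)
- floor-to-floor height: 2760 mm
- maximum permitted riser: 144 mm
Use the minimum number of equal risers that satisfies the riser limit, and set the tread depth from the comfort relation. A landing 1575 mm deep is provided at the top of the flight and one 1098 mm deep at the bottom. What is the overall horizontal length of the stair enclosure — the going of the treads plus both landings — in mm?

⌈2760/144⌉ = 20 risers.
Each riser is 2760/20 = 138 mm (≤ 144 mm).
Tread T = 602 − 2 × 138 = 326 mm (≥ 318 mm).
Going = (20 − 1) × 326 = 6194 mm.
Add landings: 6194 + 1575 + 1098 = 8867 mm.

8867 mm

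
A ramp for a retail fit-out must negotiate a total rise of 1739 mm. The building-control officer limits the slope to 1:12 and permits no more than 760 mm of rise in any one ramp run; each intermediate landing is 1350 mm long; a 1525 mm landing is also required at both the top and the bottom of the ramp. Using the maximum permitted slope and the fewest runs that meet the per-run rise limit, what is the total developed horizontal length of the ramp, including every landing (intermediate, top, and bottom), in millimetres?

1739 / 760 = 2.29, so 3 ramp runs are needed. That means 2 intermediate landings.
Ramp run (horizontal) at 1:12: 1739 × 12 = 20868 mm.
Intermediate landings: 2 × 1350 = 2700 mm.
Top and bottom landings: 2 × 1525 = 3050 mm.
Total = 20868 + 2700 + 3050 = 26618 mm.

26618 mm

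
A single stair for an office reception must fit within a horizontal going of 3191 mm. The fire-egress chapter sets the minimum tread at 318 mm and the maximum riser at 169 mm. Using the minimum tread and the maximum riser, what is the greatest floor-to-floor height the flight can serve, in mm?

Treads that fit: ⌊3191 / 318⌋ = 10.
Risers = treads + 1 = 11.
Maximum height = 11 × 169 = 1859 mm.

1859 mm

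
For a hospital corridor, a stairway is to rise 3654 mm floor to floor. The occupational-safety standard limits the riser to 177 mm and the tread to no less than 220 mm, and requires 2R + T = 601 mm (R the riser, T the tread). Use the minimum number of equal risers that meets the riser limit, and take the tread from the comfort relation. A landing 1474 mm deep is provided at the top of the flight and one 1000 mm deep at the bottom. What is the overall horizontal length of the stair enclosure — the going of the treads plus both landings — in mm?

7534 mm

3654 / 177 = 20.64, so 21 risers are needed.
Riser R = 3654 / 21 = 174 mm, within the 177 mm limit.
T = 601 − 2·174 = 253 mm, which satisfies the 220 mm minimum.
21 risers give 20 treads; going = 20 × 253 = 5060 mm.
Add landings: 5060 + 1474 + 1000 = 7534 mm.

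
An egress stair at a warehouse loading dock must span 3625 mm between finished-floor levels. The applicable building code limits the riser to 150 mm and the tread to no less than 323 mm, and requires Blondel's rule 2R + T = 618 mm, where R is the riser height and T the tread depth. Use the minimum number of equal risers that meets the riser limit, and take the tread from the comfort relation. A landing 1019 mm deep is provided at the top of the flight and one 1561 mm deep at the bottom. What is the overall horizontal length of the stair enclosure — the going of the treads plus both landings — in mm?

10452 mm

At most 150 each: 3625/150 = 24.17, giving 25 risers.
Each riser is 3625/25 = 145 mm (≤ 150 mm).
From 2R + T = 618: T = 618 − 290 = 328 mm.
Going = (25 − 1) × 328 = 7872 mm.
Add landings: 7872 + 1019 + 1561 = 10452 mm.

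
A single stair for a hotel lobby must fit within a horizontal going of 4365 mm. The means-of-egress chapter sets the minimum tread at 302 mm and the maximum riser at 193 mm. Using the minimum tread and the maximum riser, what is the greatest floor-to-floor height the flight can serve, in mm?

4365 / 302 = 14.45, so 14 treads fit.
Risers = treads + 1 = 15.
Maximum height = 15 × 193 = 2895 mm.

2895 mm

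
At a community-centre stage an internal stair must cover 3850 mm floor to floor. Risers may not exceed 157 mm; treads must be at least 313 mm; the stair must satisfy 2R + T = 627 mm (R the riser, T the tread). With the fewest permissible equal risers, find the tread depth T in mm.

319 mm

At most 157 each: 3850/157 = 24.52, giving 25 risers.
Each riser is 3850/25 = 154 mm (≤ 157 mm).
T = 627 − 2·154 = 319 mm, which satisfies the 313 mm minimum.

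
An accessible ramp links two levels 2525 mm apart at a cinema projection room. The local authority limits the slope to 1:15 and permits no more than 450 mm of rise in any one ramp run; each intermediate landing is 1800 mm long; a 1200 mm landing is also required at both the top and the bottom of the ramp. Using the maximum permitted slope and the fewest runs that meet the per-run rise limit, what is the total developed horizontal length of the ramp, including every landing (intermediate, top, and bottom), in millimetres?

At most 450 each: 2525/450 = 5.61, giving 6 ramp runs. That means 5 intermediate landings.
Horizontal run for 2525 mm of rise at 1:15 is 2525 × 15 = 37875 mm.
5 intermediate landings contribute 5 × 1800 = 9000 mm.
Top and bottom landings: 2 × 1200 = 2400 mm.
Total = 37875 + 9000 + 2400 = 49275 mm.

49275 mm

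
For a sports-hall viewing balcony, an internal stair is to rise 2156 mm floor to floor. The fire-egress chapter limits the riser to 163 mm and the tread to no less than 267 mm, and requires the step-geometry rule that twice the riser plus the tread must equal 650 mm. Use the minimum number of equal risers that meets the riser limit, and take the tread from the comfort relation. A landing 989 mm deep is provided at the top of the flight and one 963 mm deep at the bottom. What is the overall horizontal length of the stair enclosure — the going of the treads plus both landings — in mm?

⌈2156/163⌉ = 14 risers.
Each riser is 2156/14 = 154 mm (≤ 163 mm).
T = 650 − 2·154 = 342 mm, which satisfies the 267 mm minimum.
14 risers give 13 treads; going = 13 × 342 = 4446 mm.
Enclosure = 4446 + 989 + 963 = 6398 mm.

6398 mm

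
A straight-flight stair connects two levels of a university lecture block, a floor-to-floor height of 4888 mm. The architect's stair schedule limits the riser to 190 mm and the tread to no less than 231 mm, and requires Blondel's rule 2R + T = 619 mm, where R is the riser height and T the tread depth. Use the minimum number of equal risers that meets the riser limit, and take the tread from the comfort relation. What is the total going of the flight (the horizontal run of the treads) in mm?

At most 190 each: 4888/190 = 25.73, giving 26 risers.
Riser R = 4888 / 26 = 188 mm, within the 190 mm limit.
T = 619 − 2·188 = 243 mm, which satisfies the 231 mm minimum.
26 risers give 25 treads; going = 25 × 243 = 6075 mm.

6075 mm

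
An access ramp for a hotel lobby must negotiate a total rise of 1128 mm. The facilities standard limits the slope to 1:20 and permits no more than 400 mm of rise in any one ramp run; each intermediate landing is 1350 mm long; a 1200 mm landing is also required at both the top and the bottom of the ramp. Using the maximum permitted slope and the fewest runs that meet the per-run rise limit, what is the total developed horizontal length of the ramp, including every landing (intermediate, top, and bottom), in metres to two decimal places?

At most 400 each: 1128/400 = 2.82, giving 3 ramp runs. That means 2 intermediate landings.
Ramp run (horizontal) at 1:20: 1128 × 20 = 22560 mm.
2 intermediate landings contribute 2 × 1350 = 2700 mm.
Top and bottom landings: 2 × 1200 = 2400 mm.
Total = 22560 + 2700 + 2400 = 27660 mm.
= 27.66 m.

27.66 m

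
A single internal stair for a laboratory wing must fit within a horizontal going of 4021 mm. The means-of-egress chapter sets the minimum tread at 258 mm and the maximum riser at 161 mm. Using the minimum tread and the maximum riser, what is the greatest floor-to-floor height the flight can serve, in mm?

4021 / 258 = 15.59, so 15 treads fit.
Risers = treads + 1 = 16.
Maximum height = 16 × 161 = 2576 mm.

2576 mm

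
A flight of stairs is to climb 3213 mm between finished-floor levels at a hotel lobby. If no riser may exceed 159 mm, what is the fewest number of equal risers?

21 risers

3213 / 159 = 20.208 → round up to 21 risers.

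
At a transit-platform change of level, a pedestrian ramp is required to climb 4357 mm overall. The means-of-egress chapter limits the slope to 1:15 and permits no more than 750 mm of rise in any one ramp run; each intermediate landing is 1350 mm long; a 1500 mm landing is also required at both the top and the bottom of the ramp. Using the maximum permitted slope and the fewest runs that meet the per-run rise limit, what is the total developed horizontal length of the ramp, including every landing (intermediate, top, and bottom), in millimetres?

⌈4357/750⌉ = 6 ramp runs. That means 5 intermediate landings.
Horizontal run for 4357 mm of rise at 1:15 is 4357 × 15 = 65355 mm.
Intermediate landings: 5 × 1350 = 6750 mm.
Top and bottom landings: 2 × 1500 = 3000 mm.
Total = 65355 + 6750 + 3000 = 75105 mm.

75105 mm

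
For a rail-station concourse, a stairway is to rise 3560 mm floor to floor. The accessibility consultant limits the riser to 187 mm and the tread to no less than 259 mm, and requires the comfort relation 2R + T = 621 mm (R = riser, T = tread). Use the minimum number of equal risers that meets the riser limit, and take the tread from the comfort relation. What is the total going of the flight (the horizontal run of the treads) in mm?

5035 mm

3560 / 187 = 19.04, so 20 risers are needed.
Each riser is 3560/20 = 178 mm (≤ 187 mm).
From 2R + T = 621: T = 621 − 356 = 265 mm.
20 risers give 19 treads; going = 19 × 265 = 5035 mm.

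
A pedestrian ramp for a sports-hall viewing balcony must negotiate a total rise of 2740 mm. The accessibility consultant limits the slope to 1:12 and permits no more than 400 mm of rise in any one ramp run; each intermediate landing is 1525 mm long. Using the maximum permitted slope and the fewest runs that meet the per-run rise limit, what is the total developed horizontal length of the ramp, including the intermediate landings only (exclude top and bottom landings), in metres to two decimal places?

At most 400 each: 2740/400 = 6.85, giving 7 ramp runs. That means 6 intermediate landings.
Ramp run (horizontal) at 1:12: 2740 × 12 = 32880 mm.
6 intermediate landings contribute 6 × 1525 = 9150 mm.
Developed length = 32880 + 9150 = 42030 mm.
= 42.03 m.

42.03 m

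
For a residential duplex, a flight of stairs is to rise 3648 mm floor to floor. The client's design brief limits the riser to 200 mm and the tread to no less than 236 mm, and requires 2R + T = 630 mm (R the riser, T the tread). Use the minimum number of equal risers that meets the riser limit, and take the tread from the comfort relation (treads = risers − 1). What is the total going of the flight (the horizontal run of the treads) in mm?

3648 / 200 = 18.240 → round up to 19 risers.
Each riser is 3648/19 = 192 mm (≤ 200 mm).
T = 630 − 2·192 = 246 mm, which satisfies the 236 mm minimum.
Going = (19 − 1) × 246 = 4428 mm.

4428 mm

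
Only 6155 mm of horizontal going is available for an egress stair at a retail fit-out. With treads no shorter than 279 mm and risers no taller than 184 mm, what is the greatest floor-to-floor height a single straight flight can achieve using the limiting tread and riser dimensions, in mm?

4232 mm

Treads that fit: ⌊6155 / 279⌋ = 22.
Risers = treads + 1 = 23.
Maximum height = 23 × 184 = 4232 mm.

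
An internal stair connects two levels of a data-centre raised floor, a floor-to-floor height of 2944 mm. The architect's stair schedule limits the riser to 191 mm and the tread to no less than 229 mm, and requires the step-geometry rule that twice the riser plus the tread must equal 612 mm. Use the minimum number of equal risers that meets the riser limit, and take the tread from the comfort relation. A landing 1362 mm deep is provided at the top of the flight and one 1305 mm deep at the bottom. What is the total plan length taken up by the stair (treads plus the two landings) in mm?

6327 mm

2944 / 191 = 15.414 → round up to 16 risers.
R = 2944 ÷ 16 = 184 mm.
Tread T = 612 − 2 × 184 = 244 mm (≥ 229 mm).
Treads = 16 − 1 = 15; going = 15 × 244 = 3660 mm.
Add landings: 3660 + 1362 + 1305 = 6327 mm.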